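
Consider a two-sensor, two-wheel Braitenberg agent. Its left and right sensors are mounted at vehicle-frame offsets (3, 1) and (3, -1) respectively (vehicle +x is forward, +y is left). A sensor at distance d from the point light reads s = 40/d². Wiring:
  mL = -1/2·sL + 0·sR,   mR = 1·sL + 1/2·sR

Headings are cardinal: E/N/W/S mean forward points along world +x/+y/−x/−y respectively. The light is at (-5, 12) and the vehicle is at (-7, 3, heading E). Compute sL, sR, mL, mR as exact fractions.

8/13 40/101 -4/13 1068/1313

left sensor world pos  = (-4, 4); dL² = 65
right sensor world pos = (-4, 2); dR² = 101
sL = 40/65 = 8/13
sR = 40/101 = 40/101
mL = -1/2·sL + 0·sR = -4/13
mR = 1·sL + 1/2·sR = 1068/1313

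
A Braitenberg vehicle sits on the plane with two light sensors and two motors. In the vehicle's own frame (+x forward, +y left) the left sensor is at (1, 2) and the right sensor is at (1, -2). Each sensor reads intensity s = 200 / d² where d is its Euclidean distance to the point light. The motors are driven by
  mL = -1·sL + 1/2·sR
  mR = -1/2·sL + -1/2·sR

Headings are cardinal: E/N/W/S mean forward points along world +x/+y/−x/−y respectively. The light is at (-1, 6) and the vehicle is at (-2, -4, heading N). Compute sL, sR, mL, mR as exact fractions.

left sensor world pos  = (-4, -3); dL² = 90
right sensor world pos = (0, -3); dR² = 82
sL = 200/90 = 20/9
sR = 200/82 = 100/41
mL = -1·sL + 1/2·sR = -370/369
mR = -1/2·sL + -1/2·sR = -860/369

20/9 100/41 -370/369 -860/369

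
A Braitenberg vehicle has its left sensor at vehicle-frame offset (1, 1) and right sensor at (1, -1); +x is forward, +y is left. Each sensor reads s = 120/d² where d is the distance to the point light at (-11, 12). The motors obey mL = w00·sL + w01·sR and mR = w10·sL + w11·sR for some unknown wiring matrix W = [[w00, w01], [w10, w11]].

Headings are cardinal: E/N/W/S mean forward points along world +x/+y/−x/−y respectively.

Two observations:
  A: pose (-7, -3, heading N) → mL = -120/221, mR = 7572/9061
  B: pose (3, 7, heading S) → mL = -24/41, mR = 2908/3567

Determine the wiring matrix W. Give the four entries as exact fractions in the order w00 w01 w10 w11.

obs A: pose=(-7,-3,N) → sL=24/41, sR=120/221, mL=-120/221, mR=7572/9061
obs B: pose=(3,7,S) → sL=40/87, sR=24/41, mL=-24/41, mR=2908/3567
sensor matrix S = [[24/41, 120/221], [40/87, 24/41]]; det S = 1001984/10773529
solve [mL_A; mL_B] = S·[w00; w01] and [mR_A; mR_B] = S·[w10; w11]:
  w00 = 0, w01 = -1, w10 = 1/2, w11 = 1

0 -1 1/2 1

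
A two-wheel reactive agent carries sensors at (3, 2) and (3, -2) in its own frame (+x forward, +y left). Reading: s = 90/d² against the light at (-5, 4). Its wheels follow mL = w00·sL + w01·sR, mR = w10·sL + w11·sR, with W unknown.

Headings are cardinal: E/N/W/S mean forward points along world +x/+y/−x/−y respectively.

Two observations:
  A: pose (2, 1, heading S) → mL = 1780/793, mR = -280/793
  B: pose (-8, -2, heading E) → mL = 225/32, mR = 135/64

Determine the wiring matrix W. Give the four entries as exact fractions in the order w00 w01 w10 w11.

obs A: pose=(2,1,S) → sL=10/13, sR=90/61, mL=1780/793, mR=-280/793
obs B: pose=(-8,-2,E) → sL=45/8, sR=45/32, mL=225/32, mR=135/64
sensor matrix S = [[10/13, 90/61], [45/8, 45/32]]; det S = -91575/12688
solve [mL_A; mL_B] = S·[w00; w01] and [mR_A; mR_B] = S·[w10; w11]:
  w00 = 1, w01 = 1, w10 = 1/2, w11 = -1/2

1 1 1/2 -1/2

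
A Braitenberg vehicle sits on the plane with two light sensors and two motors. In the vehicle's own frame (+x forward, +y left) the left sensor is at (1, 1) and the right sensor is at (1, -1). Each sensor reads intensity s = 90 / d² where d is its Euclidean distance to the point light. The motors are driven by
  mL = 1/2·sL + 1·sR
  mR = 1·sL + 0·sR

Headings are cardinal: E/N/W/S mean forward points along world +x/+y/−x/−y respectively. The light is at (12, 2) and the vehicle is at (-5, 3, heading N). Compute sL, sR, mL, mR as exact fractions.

45/164 9/26 2061/4264 45/164

left sensor world pos  = (-6, 4); dL² = 328
right sensor world pos = (-4, 4); dR² = 260
sL = 90/328 = 45/164
sR = 90/260 = 9/26
mL = 1/2·sL + 1·sR = 2061/4264
mR = 1·sL + 0·sR = 45/164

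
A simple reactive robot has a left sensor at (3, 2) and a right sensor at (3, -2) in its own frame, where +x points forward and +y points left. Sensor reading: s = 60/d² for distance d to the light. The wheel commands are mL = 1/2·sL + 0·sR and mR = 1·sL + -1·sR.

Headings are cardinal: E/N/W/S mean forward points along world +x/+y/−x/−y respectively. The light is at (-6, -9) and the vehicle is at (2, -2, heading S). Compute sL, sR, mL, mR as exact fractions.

left sensor world pos  = (4, -5); dL² = 116
right sensor world pos = (0, -5); dR² = 52
sL = 60/116 = 15/29
sR = 60/52 = 15/13
mL = 1/2·sL + 0·sR = 15/58
mR = 1·sL + -1·sR = -240/377

15/29 15/13 15/58 -240/377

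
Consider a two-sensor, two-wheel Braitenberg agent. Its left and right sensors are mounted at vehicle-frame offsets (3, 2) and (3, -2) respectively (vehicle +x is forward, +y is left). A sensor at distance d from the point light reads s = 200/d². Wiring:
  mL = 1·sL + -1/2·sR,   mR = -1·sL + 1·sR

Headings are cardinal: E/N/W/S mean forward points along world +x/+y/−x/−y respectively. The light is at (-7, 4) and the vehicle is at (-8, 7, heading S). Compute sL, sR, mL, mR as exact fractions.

200 200/9 1700/9 -1600/9

left sensor world pos  = (-6, 4); dL² = 1
right sensor world pos = (-10, 4); dR² = 9
sL = 200/1 = 200
sR = 200/9 = 200/9
mL = 1·sL + -1/2·sR = 1700/9
mR = -1·sL + 1·sR = -1600/9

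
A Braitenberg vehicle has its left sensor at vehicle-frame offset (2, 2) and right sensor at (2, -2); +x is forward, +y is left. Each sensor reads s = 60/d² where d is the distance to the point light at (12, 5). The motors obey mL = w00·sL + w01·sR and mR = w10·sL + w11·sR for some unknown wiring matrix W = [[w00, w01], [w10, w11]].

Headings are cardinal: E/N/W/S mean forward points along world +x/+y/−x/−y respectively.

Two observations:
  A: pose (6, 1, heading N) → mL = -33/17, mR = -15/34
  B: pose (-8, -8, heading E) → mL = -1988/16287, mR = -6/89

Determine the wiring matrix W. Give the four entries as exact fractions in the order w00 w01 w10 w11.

obs A: pose=(6,1,N) → sL=15/17, sR=3, mL=-33/17, mR=-15/34
obs B: pose=(-8,-8,E) → sL=12/89, sR=20/183, mL=-1988/16287, mR=-6/89
sensor matrix S = [[15/17, 3], [12/89, 20/183]]; det S = -28432/92293
solve [mL_A; mL_B] = S·[w00; w01] and [mR_A; mR_B] = S·[w10; w11]:
  w00 = -1/2, w01 = -1/2, w10 = -1/2, w11 = 0

-1/2 -1/2 -1/2 0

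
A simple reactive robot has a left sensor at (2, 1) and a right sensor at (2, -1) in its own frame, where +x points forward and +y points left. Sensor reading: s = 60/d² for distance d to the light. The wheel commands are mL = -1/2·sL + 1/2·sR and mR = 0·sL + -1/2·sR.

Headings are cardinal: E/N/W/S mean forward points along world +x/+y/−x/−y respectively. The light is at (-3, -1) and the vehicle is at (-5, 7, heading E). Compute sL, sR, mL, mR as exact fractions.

20/27 60/49 320/1323 -30/49

left sensor world pos  = (-3, 8); dL² = 81
right sensor world pos = (-3, 6); dR² = 49
sL = 60/81 = 20/27
sR = 60/49 = 60/49
mL = -1/2·sL + 1/2·sR = 320/1323
mR = 0·sL + -1/2·sR = -30/49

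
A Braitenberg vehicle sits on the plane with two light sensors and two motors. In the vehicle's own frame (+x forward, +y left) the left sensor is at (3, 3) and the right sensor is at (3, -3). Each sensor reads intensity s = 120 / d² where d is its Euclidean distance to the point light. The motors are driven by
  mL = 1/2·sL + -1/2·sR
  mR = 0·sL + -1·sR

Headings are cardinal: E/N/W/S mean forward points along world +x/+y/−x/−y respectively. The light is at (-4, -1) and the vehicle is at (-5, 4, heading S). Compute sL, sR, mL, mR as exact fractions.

15 6 9/2 -6

left sensor world pos  = (-2, 1); dL² = 8
right sensor world pos = (-8, 1); dR² = 20
sL = 120/8 = 15
sR = 120/20 = 6
mL = 1/2·sL + -1/2·sR = 9/2
mR = 0·sL + -1·sR = -6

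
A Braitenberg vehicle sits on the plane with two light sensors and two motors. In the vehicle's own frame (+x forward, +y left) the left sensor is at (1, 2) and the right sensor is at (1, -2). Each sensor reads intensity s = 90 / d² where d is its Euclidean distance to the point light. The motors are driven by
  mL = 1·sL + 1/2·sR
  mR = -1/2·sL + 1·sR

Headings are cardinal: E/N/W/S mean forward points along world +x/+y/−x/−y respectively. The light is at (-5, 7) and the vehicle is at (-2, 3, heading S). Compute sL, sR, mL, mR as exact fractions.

left sensor world pos  = (0, 2); dL² = 50
right sensor world pos = (-4, 2); dR² = 26
sL = 90/50 = 9/5
sR = 90/26 = 45/13
mL = 1·sL + 1/2·sR = 459/130
mR = -1/2·sL + 1·sR = 333/130

9/5 45/13 459/130 333/130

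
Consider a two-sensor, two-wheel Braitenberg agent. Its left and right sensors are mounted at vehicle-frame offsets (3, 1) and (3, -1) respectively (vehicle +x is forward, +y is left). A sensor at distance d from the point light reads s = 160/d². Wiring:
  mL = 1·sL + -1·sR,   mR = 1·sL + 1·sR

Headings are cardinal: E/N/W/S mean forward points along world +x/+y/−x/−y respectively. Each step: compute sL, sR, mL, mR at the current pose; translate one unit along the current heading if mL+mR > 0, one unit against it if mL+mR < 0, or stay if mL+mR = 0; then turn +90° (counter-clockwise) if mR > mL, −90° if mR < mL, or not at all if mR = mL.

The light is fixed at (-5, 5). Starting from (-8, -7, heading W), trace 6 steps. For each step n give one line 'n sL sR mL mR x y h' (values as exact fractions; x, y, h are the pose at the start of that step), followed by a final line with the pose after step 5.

n=0: pose=(-8,-7,W); sL=32/41, sR=160/157; mL=-1536/6437, mR=11584/6437; mL+mR=64/41 → advance +1; mR−mL=320/157 → turn +1·90°
n=1: pose=(-9,-7,S); sL=80/117, sR=16/25; mL=128/2925, mR=3872/2925; mL+mR=160/117 → advance +1; mR−mL=32/25 → turn +1·90°
n=2: pose=(-9,-8,E); sL=32/29, sR=160/197; mL=1664/5713, mR=10944/5713; mL+mR=64/29 → advance +1; mR−mL=320/197 → turn +1·90°
n=3: pose=(-8,-8,N); sL=40/29, sR=20/13; mL=-60/377, mR=1100/377; mL+mR=80/29 → advance +1; mR−mL=40/13 → turn +1·90°
n=4: pose=(-8,-7,W); sL=32/41, sR=160/157; mL=-1536/6437, mR=11584/6437; mL+mR=64/41 → advance +1; mR−mL=320/157 → turn +1·90°
n=5: pose=(-9,-7,S); sL=80/117, sR=16/25; mL=128/2925, mR=3872/2925; mL+mR=160/117 → advance +1; mR−mL=32/25 → turn +1·90°

0 32/41 160/157 -1536/6437 11584/6437 -8 -7 W
1 80/117 16/25 128/2925 3872/2925 -9 -7 S
2 32/29 160/197 1664/5713 10944/5713 -9 -8 E
3 40/29 20/13 -60/377 1100/377 -8 -8 N
4 32/41 160/157 -1536/6437 11584/6437 -8 -7 W
5 80/117 16/25 128/2925 3872/2925 -9 -7 S
final -9 -8 E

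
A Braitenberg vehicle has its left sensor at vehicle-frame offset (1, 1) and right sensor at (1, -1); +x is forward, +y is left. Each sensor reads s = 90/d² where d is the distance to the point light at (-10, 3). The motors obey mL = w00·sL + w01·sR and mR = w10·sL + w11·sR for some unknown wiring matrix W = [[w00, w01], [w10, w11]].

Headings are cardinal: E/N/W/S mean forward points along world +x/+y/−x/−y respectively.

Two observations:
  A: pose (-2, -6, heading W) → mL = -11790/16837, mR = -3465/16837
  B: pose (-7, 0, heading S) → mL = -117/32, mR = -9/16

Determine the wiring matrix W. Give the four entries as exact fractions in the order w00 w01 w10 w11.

-1/2 -1/2 -1 1/2

obs A: pose=(-2,-6,W) → sL=90/149, sR=90/113, mL=-11790/16837, mR=-3465/16837
obs B: pose=(-7,0,S) → sL=45/16, sR=9/2, mL=-117/32, mR=-9/16
sensor matrix S = [[90/149, 90/113], [45/16, 9/2]]; det S = 64395/134696
solve [mL_A; mL_B] = S·[w00; w01] and [mR_A; mR_B] = S·[w10; w11]:
  w00 = -1/2, w01 = -1/2, w10 = -1, w11 = 1/2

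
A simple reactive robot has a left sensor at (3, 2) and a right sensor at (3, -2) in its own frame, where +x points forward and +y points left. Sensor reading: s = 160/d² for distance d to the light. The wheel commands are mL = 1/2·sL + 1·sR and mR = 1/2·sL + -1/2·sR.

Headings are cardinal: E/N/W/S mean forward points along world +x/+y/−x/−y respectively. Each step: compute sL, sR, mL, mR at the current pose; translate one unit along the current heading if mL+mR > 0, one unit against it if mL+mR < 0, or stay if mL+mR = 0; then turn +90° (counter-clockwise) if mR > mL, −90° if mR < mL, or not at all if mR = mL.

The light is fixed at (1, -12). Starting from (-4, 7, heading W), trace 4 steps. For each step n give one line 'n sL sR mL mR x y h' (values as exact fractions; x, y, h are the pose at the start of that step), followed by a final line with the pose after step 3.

n=0: pose=(-4,7,W); sL=160/353, sR=32/101; mL=19376/35653, mR=2432/35653; mL+mR=21808/35653 → advance +1; mR−mL=-48/101 → turn -1·90°
n=1: pose=(-5,7,N); sL=40/137, sR=8/25; mL=1596/3425, mR=-48/3425; mL+mR=1548/3425 → advance +1; mR−mL=-12/25 → turn -1·90°
n=2: pose=(-5,8,E); sL=160/493, sR=160/333; mL=105520/164169, mR=-12800/164169; mL+mR=92720/164169 → advance +1; mR−mL=-80/111 → turn -1·90°
n=3: pose=(-4,8,S); sL=80/149, sR=80/169; mL=18680/25181, mR=800/25181; mL+mR=19480/25181 → advance +1; mR−mL=-120/169 → turn -1·90°

0 160/353 32/101 19376/35653 2432/35653 -4 7 W
1 40/137 8/25 1596/3425 -48/3425 -5 7 N
2 160/493 160/333 105520/164169 -12800/164169 -5 8 E
3 80/149 80/169 18680/25181 800/25181 -4 8 S
final -4 7 W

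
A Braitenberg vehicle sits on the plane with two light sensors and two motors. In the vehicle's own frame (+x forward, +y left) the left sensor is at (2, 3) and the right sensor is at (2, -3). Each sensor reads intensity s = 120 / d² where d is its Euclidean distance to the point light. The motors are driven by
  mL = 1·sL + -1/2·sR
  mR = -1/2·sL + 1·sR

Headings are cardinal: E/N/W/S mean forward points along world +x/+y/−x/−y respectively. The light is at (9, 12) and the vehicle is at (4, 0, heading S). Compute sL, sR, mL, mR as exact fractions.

3/5 6/13 24/65 21/130

left sensor world pos  = (7, -2); dL² = 200
right sensor world pos = (1, -2); dR² = 260
sL = 120/200 = 3/5
sR = 120/260 = 6/13
mL = 1·sL + -1/2·sR = 24/65
mR = -1/2·sL + 1·sR = 21/130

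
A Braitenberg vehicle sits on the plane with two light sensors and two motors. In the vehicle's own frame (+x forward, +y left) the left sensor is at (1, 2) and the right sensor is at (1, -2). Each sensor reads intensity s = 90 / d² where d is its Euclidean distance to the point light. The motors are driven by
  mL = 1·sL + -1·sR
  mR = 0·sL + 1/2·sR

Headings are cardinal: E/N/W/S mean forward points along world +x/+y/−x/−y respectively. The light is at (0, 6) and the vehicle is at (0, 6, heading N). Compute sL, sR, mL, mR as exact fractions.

left sensor world pos  = (-2, 7); dL² = 5
right sensor world pos = (2, 7); dR² = 5
sL = 90/5 = 18
sR = 90/5 = 18
mL = 1·sL + -1·sR = 0
mR = 0·sL + 1/2·sR = 9

18 18 0 9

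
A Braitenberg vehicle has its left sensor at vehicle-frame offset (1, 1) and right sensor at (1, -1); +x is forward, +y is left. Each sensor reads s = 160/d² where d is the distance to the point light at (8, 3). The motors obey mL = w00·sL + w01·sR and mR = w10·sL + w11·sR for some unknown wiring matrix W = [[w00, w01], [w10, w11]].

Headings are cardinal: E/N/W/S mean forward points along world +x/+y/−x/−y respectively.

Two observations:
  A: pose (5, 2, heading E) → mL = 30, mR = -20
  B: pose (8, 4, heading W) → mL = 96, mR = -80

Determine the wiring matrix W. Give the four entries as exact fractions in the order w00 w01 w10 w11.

obs A: pose=(5,2,E) → sL=40, sR=20, mL=30, mR=-20
obs B: pose=(8,4,W) → sL=160, sR=32, mL=96, mR=-80
sensor matrix S = [[40, 20], [160, 32]]; det S = -1920
solve [mL_A; mL_B] = S·[w00; w01] and [mR_A; mR_B] = S·[w10; w11]:
  w00 = 1/2, w01 = 1/2, w10 = -1/2, w11 = 0

1/2 1/2 -1/2 0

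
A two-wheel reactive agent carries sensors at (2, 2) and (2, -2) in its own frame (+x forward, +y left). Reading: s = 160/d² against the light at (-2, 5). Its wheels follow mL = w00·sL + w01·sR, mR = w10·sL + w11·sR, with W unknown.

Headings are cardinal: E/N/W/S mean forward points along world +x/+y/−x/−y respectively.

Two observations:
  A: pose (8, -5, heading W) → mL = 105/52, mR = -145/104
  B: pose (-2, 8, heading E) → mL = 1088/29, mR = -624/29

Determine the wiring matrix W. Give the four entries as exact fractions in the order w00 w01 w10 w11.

obs A: pose=(8,-5,W) → sL=10/13, sR=5/4, mL=105/52, mR=-145/104
obs B: pose=(-2,8,E) → sL=160/29, sR=32, mL=1088/29, mR=-624/29
sensor matrix S = [[10/13, 5/4], [160/29, 32]]; det S = 6680/377
solve [mL_A; mL_B] = S·[w00; w01] and [mR_A; mR_B] = S·[w10; w11]:
  w00 = 1, w01 = 1, w10 = -1, w11 = -1/2

1 1 -1 -1/2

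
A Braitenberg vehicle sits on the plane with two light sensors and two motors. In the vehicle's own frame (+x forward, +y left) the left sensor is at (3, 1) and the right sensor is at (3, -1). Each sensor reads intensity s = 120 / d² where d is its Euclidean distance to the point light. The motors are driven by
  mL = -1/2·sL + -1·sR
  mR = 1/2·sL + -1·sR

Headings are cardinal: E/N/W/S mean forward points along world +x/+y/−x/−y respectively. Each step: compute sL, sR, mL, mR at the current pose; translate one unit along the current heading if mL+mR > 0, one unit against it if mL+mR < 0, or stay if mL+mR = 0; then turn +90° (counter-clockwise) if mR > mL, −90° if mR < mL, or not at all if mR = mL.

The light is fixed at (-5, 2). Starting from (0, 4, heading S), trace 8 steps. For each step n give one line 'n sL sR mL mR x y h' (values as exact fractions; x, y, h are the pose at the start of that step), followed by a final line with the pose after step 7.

n=0: pose=(0,4,S); sL=120/37, sR=120/17; mL=-5460/629, mR=-3420/629; mL+mR=-240/17 → advance -1; mR−mL=120/37 → turn +1·90°
n=1: pose=(0,5,E); sL=3/2, sR=30/17; mL=-171/68, mR=-69/68; mL+mR=-60/17 → advance -1; mR−mL=3/2 → turn +1·90°
n=2: pose=(-1,5,N); sL=8/3, sR=120/61; mL=-604/183, mR=-116/183; mL+mR=-240/61 → advance -1; mR−mL=8/3 → turn +1·90°
n=3: pose=(-1,4,W); sL=60, sR=12; mL=-42, mR=18; mL+mR=-24 → advance -1; mR−mL=60 → turn +1·90°
n=4: pose=(0,4,S); sL=120/37, sR=120/17; mL=-5460/629, mR=-3420/629; mL+mR=-240/17 → advance -1; mR−mL=120/37 → turn +1·90°
n=5: pose=(0,5,E); sL=3/2, sR=30/17; mL=-171/68, mR=-69/68; mL+mR=-60/17 → advance -1; mR−mL=3/2 → turn +1·90°
n=6: pose=(-1,5,N); sL=8/3, sR=120/61; mL=-604/183, mR=-116/183; mL+mR=-240/61 → advance -1; mR−mL=8/3 → turn +1·90°
n=7: pose=(-1,4,W); sL=60, sR=12; mL=-42, mR=18; mL+mR=-24 → advance -1; mR−mL=60 → turn +1·90°

0 120/37 120/17 -5460/629 -3420/629 0 4 S
1 3/2 30/17 -171/68 -69/68 0 5 E
2 8/3 120/61 -604/183 -116/183 -1 5 N
3 60 12 -42 18 -1 4 W
4 120/37 120/17 -5460/629 -3420/629 0 4 S
5 3/2 30/17 -171/68 -69/68 0 5 E
6 8/3 120/61 -604/183 -116/183 -1 5 N
7 60 12 -42 18 -1 4 W
final 0 4 S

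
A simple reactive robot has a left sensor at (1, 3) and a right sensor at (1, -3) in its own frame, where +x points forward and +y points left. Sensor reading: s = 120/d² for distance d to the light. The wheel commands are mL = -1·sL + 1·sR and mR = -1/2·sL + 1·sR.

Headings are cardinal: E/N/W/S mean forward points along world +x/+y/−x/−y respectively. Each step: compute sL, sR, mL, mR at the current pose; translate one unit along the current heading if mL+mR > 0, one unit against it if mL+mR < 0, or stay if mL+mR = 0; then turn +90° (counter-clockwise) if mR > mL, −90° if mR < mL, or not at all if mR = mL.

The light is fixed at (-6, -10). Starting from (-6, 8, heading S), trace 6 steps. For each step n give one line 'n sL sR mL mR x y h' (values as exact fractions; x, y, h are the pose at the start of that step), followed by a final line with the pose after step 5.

0 60/149 60/149 0 30/149 -6 8 S
1 120/401 120/197 24480/78997 36300/78997 -6 7 E
2 15/41 6/17 -9/697 237/1394 -5 7 N
3 8/15 40/147 -64/245 4/735 -5 8 W
4 60/157 12/29 144/4553 1014/4553 -4 8 S
5 120/409 24/41 4896/16769 7356/16769 -4 7 E
final -3 7 N

n=0: pose=(-6,8,S); sL=60/149, sR=60/149; mL=0, mR=30/149; mL+mR=30/149 → advance +1; mR−mL=30/149 → turn +1·90°
n=1: pose=(-6,7,E); sL=120/401, sR=120/197; mL=24480/78997, mR=36300/78997; mL+mR=60780/78997 → advance +1; mR−mL=60/401 → turn +1·90°
n=2: pose=(-5,7,N); sL=15/41, sR=6/17; mL=-9/697, mR=237/1394; mL+mR=219/1394 → advance +1; mR−mL=15/82 → turn +1·90°
n=3: pose=(-5,8,W); sL=8/15, sR=40/147; mL=-64/245, mR=4/735; mL+mR=-188/735 → advance -1; mR−mL=4/15 → turn +1·90°
n=4: pose=(-4,8,S); sL=60/157, sR=12/29; mL=144/4553, mR=1014/4553; mL+mR=1158/4553 → advance +1; mR−mL=30/157 → turn +1·90°
n=5: pose=(-4,7,E); sL=120/409, sR=24/41; mL=4896/16769, mR=7356/16769; mL+mR=12252/16769 → advance +1; mR−mL=60/409 → turn +1·90°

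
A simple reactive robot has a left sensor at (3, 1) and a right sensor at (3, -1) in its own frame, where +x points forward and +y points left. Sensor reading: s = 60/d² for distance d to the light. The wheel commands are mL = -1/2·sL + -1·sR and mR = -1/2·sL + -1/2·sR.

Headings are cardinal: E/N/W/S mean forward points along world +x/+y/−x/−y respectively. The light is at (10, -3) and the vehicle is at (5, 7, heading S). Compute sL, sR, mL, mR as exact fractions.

12/13 12/17 -258/221 -180/221

left sensor world pos  = (6, 4); dL² = 65
right sensor world pos = (4, 4); dR² = 85
sL = 60/65 = 12/13
sR = 60/85 = 12/17
mL = -1/2·sL + -1·sR = -258/221
mR = -1/2·sL + -1/2·sR = -180/221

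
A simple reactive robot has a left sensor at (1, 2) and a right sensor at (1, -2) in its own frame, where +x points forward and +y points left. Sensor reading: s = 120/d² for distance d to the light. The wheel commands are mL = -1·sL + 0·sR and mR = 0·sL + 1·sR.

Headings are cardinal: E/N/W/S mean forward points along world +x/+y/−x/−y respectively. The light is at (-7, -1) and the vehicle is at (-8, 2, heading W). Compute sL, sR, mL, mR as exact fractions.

left sensor world pos  = (-9, 0); dL² = 5
right sensor world pos = (-9, 4); dR² = 29
sL = 120/5 = 24
sR = 120/29 = 120/29
mL = -1·sL + 0·sR = -24
mR = 0·sL + 1·sR = 120/29

24 120/29 -24 120/29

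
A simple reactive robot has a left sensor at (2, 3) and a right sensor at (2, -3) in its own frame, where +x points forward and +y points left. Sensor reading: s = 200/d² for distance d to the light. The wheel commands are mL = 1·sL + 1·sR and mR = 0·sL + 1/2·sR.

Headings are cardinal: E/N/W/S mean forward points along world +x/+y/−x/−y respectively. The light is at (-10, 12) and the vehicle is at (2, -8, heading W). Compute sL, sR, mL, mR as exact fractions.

left sensor world pos  = (0, -11); dL² = 629
right sensor world pos = (0, -5); dR² = 389
sL = 200/629 = 200/629
sR = 200/389 = 200/389
mL = 1·sL + 1·sR = 203600/244681
mR = 0·sL + 1/2·sR = 100/389

200/629 200/389 203600/244681 100/389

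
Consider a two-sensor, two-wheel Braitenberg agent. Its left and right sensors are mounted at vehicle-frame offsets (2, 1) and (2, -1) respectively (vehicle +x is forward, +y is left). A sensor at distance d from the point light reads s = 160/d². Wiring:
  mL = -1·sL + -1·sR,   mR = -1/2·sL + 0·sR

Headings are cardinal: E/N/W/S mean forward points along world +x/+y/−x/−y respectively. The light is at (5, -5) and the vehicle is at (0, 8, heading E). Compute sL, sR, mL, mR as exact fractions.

32/41 160/153 -11456/6273 -16/41

left sensor world pos  = (2, 9); dL² = 205
right sensor world pos = (2, 7); dR² = 153
sL = 160/205 = 32/41
sR = 160/153 = 160/153
mL = -1·sL + -1·sR = -11456/6273
mR = -1/2·sL + 0·sR = -16/41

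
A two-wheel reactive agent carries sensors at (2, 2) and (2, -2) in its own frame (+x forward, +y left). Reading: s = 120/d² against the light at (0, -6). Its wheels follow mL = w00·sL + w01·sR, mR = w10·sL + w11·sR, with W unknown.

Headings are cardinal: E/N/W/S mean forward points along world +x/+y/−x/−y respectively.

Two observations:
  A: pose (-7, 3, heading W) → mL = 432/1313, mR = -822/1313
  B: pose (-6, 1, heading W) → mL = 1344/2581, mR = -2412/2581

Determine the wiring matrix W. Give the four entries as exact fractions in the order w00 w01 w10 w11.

1 -1 -1 1/2

obs A: pose=(-7,3,W) → sL=12/13, sR=60/101, mL=432/1313, mR=-822/1313
obs B: pose=(-6,1,W) → sL=120/89, sR=24/29, mL=1344/2581, mR=-2412/2581
sensor matrix S = [[12/13, 60/101], [120/89, 24/29]]; det S = -125568/3388853
solve [mL_A; mL_B] = S·[w00; w01] and [mR_A; mR_B] = S·[w10; w11]:
  w00 = 1, w01 = -1, w10 = -1, w11 = 1/2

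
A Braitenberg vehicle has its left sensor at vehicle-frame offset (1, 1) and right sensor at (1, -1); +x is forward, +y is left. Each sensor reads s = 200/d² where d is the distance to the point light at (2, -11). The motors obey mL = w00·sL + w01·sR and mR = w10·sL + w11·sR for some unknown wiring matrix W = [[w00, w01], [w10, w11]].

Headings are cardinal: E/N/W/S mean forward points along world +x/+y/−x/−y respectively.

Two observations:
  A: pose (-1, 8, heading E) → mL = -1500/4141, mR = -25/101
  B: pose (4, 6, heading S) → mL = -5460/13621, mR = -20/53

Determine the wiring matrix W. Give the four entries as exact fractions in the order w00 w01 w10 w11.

obs A: pose=(-1,8,E) → sL=50/101, sR=25/41, mL=-1500/4141, mR=-25/101
obs B: pose=(4,6,S) → sL=40/53, sR=200/257, mL=-5460/13621, mR=-20/53
sensor matrix S = [[50/101, 25/41], [40/53, 200/257]]; det S = -4227000/56404561
solve [mL_A; mL_B] = S·[w00; w01] and [mR_A; mR_B] = S·[w10; w11]:
  w00 = 1/2, w01 = -1, w10 = -1/2, w11 = 0

1/2 -1 -1/2 0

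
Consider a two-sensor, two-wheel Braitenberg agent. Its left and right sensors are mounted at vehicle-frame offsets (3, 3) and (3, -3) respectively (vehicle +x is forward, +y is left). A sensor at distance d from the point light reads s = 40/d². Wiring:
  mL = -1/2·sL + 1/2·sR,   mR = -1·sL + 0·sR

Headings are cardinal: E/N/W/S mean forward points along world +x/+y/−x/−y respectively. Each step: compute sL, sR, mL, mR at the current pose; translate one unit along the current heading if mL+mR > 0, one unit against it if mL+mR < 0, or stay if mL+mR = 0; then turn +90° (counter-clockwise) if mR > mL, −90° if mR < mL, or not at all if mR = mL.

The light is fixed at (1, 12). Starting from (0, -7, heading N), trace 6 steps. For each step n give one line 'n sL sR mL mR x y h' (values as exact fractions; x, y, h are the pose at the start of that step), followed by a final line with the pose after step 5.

n=0: pose=(0,-7,N); sL=5/34, sR=2/13; mL=3/884, mR=-5/34; mL+mR=-127/884 → advance -1; mR−mL=-133/884 → turn -1·90°
n=1: pose=(0,-8,E); sL=40/293, sR=40/533; mL=-4800/156169, mR=-40/293; mL+mR=-26120/156169 → advance -1; mR−mL=-16520/156169 → turn -1·90°
n=2: pose=(-1,-8,S); sL=4/53, sR=20/277; mL=-24/14681, mR=-4/53; mL+mR=-1132/14681 → advance -1; mR−mL=-1084/14681 → turn -1·90°
n=3: pose=(-1,-7,W); sL=40/509, sR=40/281; mL=4560/143029, mR=-40/509; mL+mR=-6680/143029 → advance -1; mR−mL=-15800/143029 → turn -1·90°
n=4: pose=(0,-7,N); sL=5/34, sR=2/13; mL=3/884, mR=-5/34; mL+mR=-127/884 → advance -1; mR−mL=-133/884 → turn -1·90°
n=5: pose=(0,-8,E); sL=40/293, sR=40/533; mL=-4800/156169, mR=-40/293; mL+mR=-26120/156169 → advance -1; mR−mL=-16520/156169 → turn -1·90°

0 5/34 2/13 3/884 -5/34 0 -7 N
1 40/293 40/533 -4800/156169 -40/293 0 -8 E
2 4/53 20/277 -24/14681 -4/53 -1 -8 S
3 40/509 40/281 4560/143029 -40/509 -1 -7 W
4 5/34 2/13 3/884 -5/34 0 -7 N
5 40/293 40/533 -4800/156169 -40/293 0 -8 E
final -1 -8 S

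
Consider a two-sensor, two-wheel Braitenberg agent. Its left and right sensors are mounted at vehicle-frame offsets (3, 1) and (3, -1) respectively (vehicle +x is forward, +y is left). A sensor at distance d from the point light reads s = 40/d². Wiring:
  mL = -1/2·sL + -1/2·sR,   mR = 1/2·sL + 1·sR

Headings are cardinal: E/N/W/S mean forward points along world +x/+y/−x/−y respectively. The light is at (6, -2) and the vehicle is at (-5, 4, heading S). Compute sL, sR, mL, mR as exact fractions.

left sensor world pos  = (-4, 1); dL² = 109
right sensor world pos = (-6, 1); dR² = 153
sL = 40/109 = 40/109
sR = 40/153 = 40/153
mL = -1/2·sL + -1/2·sR = -5240/16677
mR = 1/2·sL + 1·sR = 7420/16677

40/109 40/153 -5240/16677 7420/16677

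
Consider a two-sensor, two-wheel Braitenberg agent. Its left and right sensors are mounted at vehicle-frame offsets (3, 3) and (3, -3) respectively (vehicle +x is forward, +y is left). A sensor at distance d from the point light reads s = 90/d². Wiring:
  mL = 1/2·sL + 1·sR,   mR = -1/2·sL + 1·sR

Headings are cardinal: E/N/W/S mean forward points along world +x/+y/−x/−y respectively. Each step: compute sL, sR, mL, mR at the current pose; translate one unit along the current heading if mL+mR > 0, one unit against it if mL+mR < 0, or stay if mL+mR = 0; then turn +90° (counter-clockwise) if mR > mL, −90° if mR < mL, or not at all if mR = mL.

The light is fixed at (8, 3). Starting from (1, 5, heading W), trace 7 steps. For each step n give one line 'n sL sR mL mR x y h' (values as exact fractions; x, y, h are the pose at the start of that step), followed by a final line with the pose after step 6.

0 90/101 18/25 2943/2525 693/2525 1 5 W
1 45/73 9/5 1539/730 1089/730 0 5 N
2 90/61 18/5 1323/305 873/305 0 6 E
3 45/8 9/10 297/80 -153/80 1 6 S
4 90/101 18/25 2943/2525 693/2525 1 5 W
5 45/73 9/5 1539/730 1089/730 0 5 N
6 90/61 18/5 1323/305 873/305 0 6 E
final 1 6 S

n=0: pose=(1,5,W); sL=90/101, sR=18/25; mL=2943/2525, mR=693/2525; mL+mR=36/25 → advance +1; mR−mL=-90/101 → turn -1·90°
n=1: pose=(0,5,N); sL=45/73, sR=9/5; mL=1539/730, mR=1089/730; mL+mR=18/5 → advance +1; mR−mL=-45/73 → turn -1·90°
n=2: pose=(0,6,E); sL=90/61, sR=18/5; mL=1323/305, mR=873/305; mL+mR=36/5 → advance +1; mR−mL=-90/61 → turn -1·90°
n=3: pose=(1,6,S); sL=45/8, sR=9/10; mL=297/80, mR=-153/80; mL+mR=9/5 → advance +1; mR−mL=-45/8 → turn -1·90°
n=4: pose=(1,5,W); sL=90/101, sR=18/25; mL=2943/2525, mR=693/2525; mL+mR=36/25 → advance +1; mR−mL=-90/101 → turn -1·90°
n=5: pose=(0,5,N); sL=45/73, sR=9/5; mL=1539/730, mR=1089/730; mL+mR=18/5 → advance +1; mR−mL=-45/73 → turn -1·90°
n=6: pose=(0,6,E); sL=90/61, sR=18/5; mL=1323/305, mR=873/305; mL+mR=36/5 → advance +1; mR−mL=-90/61 → turn -1·90°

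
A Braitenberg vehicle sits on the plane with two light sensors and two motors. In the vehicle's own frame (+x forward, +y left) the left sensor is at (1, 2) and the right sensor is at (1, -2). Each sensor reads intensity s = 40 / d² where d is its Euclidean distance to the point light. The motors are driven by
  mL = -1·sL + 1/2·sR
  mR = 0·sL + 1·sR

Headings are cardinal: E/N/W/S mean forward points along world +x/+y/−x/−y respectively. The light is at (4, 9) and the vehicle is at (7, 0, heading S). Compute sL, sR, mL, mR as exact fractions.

8/25 40/101 -308/2525 40/101

left sensor world pos  = (9, -1); dL² = 125
right sensor world pos = (5, -1); dR² = 101
sL = 40/125 = 8/25
sR = 40/101 = 40/101
mL = -1·sL + 1/2·sR = -308/2525
mR = 0·sL + 1·sR = 40/101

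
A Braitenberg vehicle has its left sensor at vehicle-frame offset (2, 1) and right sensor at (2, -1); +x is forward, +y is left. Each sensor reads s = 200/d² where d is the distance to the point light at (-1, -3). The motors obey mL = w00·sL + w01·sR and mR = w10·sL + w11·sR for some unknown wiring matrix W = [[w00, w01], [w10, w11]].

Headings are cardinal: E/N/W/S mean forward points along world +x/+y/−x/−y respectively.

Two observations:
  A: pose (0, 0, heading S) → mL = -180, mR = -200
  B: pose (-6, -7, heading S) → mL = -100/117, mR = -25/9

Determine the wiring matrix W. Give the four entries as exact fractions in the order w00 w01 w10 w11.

1/2 -1 0 -1

obs A: pose=(0,0,S) → sL=40, sR=200, mL=-180, mR=-200
obs B: pose=(-6,-7,S) → sL=50/13, sR=25/9, mL=-100/117, mR=-25/9
sensor matrix S = [[40, 200], [50/13, 25/9]]; det S = -77000/117
solve [mL_A; mL_B] = S·[w00; w01] and [mR_A; mR_B] = S·[w10; w11]:
  w00 = 1/2, w01 = -1, w10 = 0, w11 = -1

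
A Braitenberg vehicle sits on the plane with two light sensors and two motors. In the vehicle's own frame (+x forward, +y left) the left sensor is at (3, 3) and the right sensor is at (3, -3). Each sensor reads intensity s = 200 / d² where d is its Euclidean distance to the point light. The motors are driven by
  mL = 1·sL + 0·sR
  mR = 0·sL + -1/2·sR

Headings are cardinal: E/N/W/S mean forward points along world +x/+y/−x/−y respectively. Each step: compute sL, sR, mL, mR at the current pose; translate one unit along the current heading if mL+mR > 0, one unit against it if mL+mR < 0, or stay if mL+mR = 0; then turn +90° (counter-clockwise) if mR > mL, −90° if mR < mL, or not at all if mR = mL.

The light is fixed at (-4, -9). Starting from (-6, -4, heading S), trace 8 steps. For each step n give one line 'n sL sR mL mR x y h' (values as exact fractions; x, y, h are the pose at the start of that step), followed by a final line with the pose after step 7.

n=0: pose=(-6,-4,S); sL=40, sR=200/29; mL=40, mR=-100/29; mL+mR=1060/29 → advance +1; mR−mL=-1260/29 → turn -1·90°
n=1: pose=(-6,-5,W); sL=100/13, sR=100/37; mL=100/13, mR=-50/37; mL+mR=3050/481 → advance +1; mR−mL=-4350/481 → turn -1·90°
n=2: pose=(-7,-5,N); sL=40/17, sR=200/49; mL=40/17, mR=-100/49; mL+mR=260/833 → advance +1; mR−mL=-3660/833 → turn -1·90°
n=3: pose=(-7,-4,E); sL=25/8, sR=50; mL=25/8, mR=-25; mL+mR=-175/8 → advance -1; mR−mL=-225/8 → turn -1·90°
n=4: pose=(-8,-4,S); sL=40, sR=200/53; mL=40, mR=-100/53; mL+mR=2020/53 → advance +1; mR−mL=-2220/53 → turn -1·90°
n=5: pose=(-8,-5,W); sL=4, sR=100/49; mL=4, mR=-50/49; mL+mR=146/49 → advance +1; mR−mL=-246/49 → turn -1·90°
n=6: pose=(-9,-5,N); sL=200/113, sR=200/53; mL=200/113, mR=-100/53; mL+mR=-700/5989 → advance -1; mR−mL=-21900/5989 → turn -1·90°
n=7: pose=(-9,-6,E); sL=5, sR=50; mL=5, mR=-25; mL+mR=-20 → advance -1; mR−mL=-30 → turn -1·90°

0 40 200/29 40 -100/29 -6 -4 S
1 100/13 100/37 100/13 -50/37 -6 -5 W
2 40/17 200/49 40/17 -100/49 -7 -5 N
3 25/8 50 25/8 -25 -7 -4 E
4 40 200/53 40 -100/53 -8 -4 S
5 4 100/49 4 -50/49 -8 -5 W
6 200/113 200/53 200/113 -100/53 -9 -5 N
7 5 50 5 -25 -9 -6 E
final -10 -6 S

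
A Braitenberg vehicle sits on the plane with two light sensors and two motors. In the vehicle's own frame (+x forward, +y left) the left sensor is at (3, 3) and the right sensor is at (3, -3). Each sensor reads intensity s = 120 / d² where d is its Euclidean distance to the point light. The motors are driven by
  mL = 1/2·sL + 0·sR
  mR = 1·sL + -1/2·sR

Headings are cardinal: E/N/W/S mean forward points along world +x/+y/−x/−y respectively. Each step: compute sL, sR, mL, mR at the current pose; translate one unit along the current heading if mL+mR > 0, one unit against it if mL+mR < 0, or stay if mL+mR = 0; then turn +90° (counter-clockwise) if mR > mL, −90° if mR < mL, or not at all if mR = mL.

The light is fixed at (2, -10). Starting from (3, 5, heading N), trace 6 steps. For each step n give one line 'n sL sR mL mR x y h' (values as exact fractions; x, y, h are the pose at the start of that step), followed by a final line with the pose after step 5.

0 15/41 6/17 15/82 132/697 3 5 N
1 120/173 24/73 60/173 6684/12629 3 6 W
2 60/89 60/89 30/89 30/89 2 6 S
3 40/51 40/51 20/51 20/51 2 5 S
4 12/13 12/13 6/13 6/13 2 4 S
5 120/109 120/109 60/109 60/109 2 3 S
final 2 2 S

n=0: pose=(3,5,N); sL=15/41, sR=6/17; mL=15/82, mR=132/697; mL+mR=519/1394 → advance +1; mR−mL=9/1394 → turn +1·90°
n=1: pose=(3,6,W); sL=120/173, sR=24/73; mL=60/173, mR=6684/12629; mL+mR=11064/12629 → advance +1; mR−mL=2304/12629 → turn +1·90°
n=2: pose=(2,6,S); sL=60/89, sR=60/89; mL=30/89, mR=30/89; mL+mR=60/89 → advance +1; mR−mL=0 → turn +0·90°
n=3: pose=(2,5,S); sL=40/51, sR=40/51; mL=20/51, mR=20/51; mL+mR=40/51 → advance +1; mR−mL=0 → turn +0·90°
n=4: pose=(2,4,S); sL=12/13, sR=12/13; mL=6/13, mR=6/13; mL+mR=12/13 → advance +1; mR−mL=0 → turn +0·90°
n=5: pose=(2,3,S); sL=120/109, sR=120/109; mL=60/109, mR=60/109; mL+mR=120/109 → advance +1; mR−mL=0 → turn +0·90°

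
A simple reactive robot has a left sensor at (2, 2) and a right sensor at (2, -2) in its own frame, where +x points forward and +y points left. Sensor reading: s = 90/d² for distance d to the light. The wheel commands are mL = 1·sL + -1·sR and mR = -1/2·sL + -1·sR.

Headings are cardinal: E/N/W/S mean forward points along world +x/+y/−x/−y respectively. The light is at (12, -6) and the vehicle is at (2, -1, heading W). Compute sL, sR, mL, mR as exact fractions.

10/17 90/193 400/3281 -2495/3281

left sensor world pos  = (0, -3); dL² = 153
right sensor world pos = (0, 1); dR² = 193
sL = 90/153 = 10/17
sR = 90/193 = 90/193
mL = 1·sL + -1·sR = 400/3281
mR = -1/2·sL + -1·sR = -2495/3281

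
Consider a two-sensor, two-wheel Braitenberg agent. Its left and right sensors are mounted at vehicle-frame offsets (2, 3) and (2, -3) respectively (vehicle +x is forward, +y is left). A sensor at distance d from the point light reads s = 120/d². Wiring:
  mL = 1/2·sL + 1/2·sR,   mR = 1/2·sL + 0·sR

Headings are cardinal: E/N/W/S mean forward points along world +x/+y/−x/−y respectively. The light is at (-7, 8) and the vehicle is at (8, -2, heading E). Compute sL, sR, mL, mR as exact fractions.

60/169 60/229 11940/38701 30/169

left sensor world pos  = (10, 1); dL² = 338
right sensor world pos = (10, -5); dR² = 458
sL = 120/338 = 60/169
sR = 120/458 = 60/229
mL = 1/2·sL + 1/2·sR = 11940/38701
mR = 1/2·sL + 0·sR = 30/169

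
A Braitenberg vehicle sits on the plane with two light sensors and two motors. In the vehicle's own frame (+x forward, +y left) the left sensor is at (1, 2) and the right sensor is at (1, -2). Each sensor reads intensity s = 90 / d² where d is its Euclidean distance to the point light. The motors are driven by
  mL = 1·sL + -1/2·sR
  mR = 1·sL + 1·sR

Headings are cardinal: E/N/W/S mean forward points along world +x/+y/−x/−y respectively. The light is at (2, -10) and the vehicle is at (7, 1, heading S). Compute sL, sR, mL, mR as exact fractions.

left sensor world pos  = (9, 0); dL² = 149
right sensor world pos = (5, 0); dR² = 109
sL = 90/149 = 90/149
sR = 90/109 = 90/109
mL = 1·sL + -1/2·sR = 3105/16241
mR = 1·sL + 1·sR = 23220/16241

90/149 90/109 3105/16241 23220/16241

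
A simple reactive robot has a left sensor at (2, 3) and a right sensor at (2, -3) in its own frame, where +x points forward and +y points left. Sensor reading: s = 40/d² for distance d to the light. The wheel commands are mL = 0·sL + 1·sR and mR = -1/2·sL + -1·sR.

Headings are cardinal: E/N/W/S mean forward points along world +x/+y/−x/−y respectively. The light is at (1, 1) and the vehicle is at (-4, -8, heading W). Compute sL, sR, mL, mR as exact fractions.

40/193 8/17 8/17 -1884/3281

left sensor world pos  = (-6, -11); dL² = 193
right sensor world pos = (-6, -5); dR² = 85
sL = 40/193 = 40/193
sR = 40/85 = 8/17
mL = 0·sL + 1·sR = 8/17
mR = -1/2·sL + -1·sR = -1884/3281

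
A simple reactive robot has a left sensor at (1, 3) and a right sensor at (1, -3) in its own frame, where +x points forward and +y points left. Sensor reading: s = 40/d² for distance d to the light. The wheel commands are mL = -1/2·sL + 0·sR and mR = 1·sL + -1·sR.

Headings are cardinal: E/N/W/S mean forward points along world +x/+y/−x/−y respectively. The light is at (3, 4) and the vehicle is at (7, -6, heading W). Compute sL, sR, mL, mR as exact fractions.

20/89 20/29 -10/89 -1200/2581

left sensor world pos  = (6, -9); dL² = 178
right sensor world pos = (6, -3); dR² = 58
sL = 40/178 = 20/89
sR = 40/58 = 20/29
mL = -1/2·sL + 0·sR = -10/89
mR = 1·sL + -1·sR = -1200/2581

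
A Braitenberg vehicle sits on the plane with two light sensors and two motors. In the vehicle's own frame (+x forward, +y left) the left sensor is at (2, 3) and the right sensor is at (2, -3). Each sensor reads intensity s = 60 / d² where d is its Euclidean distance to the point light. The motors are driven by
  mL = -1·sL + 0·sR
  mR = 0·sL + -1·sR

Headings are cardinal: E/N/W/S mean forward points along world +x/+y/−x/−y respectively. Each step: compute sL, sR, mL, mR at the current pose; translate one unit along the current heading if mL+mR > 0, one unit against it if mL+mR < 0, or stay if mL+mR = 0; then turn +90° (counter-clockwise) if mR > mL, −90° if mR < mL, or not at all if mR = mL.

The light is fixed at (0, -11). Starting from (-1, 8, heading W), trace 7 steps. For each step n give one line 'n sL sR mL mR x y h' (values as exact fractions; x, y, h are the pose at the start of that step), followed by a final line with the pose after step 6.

n=0: pose=(-1,8,W); sL=12/53, sR=60/493; mL=-12/53, mR=-60/493; mL+mR=-9096/26129 → advance -1; mR−mL=2736/26129 → turn +1·90°
n=1: pose=(0,8,S); sL=30/149, sR=30/149; mL=-30/149, mR=-30/149; mL+mR=-60/149 → advance -1; mR−mL=0 → turn +0·90°
n=2: pose=(0,9,S); sL=20/111, sR=20/111; mL=-20/111, mR=-20/111; mL+mR=-40/111 → advance -1; mR−mL=0 → turn +0·90°
n=3: pose=(0,10,S); sL=6/37, sR=6/37; mL=-6/37, mR=-6/37; mL+mR=-12/37 → advance -1; mR−mL=0 → turn +0·90°
n=4: pose=(0,11,S); sL=60/409, sR=60/409; mL=-60/409, mR=-60/409; mL+mR=-120/409 → advance -1; mR−mL=0 → turn +0·90°
n=5: pose=(0,12,S); sL=2/15, sR=2/15; mL=-2/15, mR=-2/15; mL+mR=-4/15 → advance -1; mR−mL=0 → turn +0·90°
n=6: pose=(0,13,S); sL=60/493, sR=60/493; mL=-60/493, mR=-60/493; mL+mR=-120/493 → advance -1; mR−mL=0 → turn +0·90°

0 12/53 60/493 -12/53 -60/493 -1 8 W
1 30/149 30/149 -30/149 -30/149 0 8 S
2 20/111 20/111 -20/111 -20/111 0 9 S
3 6/37 6/37 -6/37 -6/37 0 10 S
4 60/409 60/409 -60/409 -60/409 0 11 S
5 2/15 2/15 -2/15 -2/15 0 12 S
6 60/493 60/493 -60/493 -60/493 0 13 S
final 0 14 S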